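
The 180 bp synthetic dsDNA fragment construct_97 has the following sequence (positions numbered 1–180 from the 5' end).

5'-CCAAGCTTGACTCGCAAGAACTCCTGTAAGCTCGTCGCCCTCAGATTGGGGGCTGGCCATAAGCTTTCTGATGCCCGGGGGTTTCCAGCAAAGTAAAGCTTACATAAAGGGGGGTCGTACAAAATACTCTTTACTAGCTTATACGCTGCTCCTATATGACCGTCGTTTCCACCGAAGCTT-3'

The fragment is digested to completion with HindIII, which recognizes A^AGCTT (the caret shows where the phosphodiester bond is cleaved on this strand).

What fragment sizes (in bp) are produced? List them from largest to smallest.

79, 58, 35, 5, 3 bp

HindIII sites (AAGCTT) start at positions 3, 61, 96, 175.
HindIII cuts after the first base of each site, so after positions 3, 61, 96, 175.
Linear molecule, 4 cuts → 5 fragments:
  1–3 → 3 bp
  4–61 → 58 bp
  62–96 → 35 bp
  97–175 → 79 bp
  176–180 → 5 bp
Sorted largest to smallest: 79, 58, 35, 5, 3 bp.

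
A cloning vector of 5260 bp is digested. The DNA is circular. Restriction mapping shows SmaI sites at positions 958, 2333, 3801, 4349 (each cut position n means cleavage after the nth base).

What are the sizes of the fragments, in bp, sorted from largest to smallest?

Circular molecule, 4 cuts → 4 fragments:
  2333 − 958 = 1375 bp
  3801 − 2333 = 1468 bp
  4349 − 3801 = 548 bp
  wrap: 5260 − 4349 + 958 = 1869 bp
Sorted largest to smallest: 1869, 1468, 1375, 548 bp.

1869, 1468, 1375, 548 bp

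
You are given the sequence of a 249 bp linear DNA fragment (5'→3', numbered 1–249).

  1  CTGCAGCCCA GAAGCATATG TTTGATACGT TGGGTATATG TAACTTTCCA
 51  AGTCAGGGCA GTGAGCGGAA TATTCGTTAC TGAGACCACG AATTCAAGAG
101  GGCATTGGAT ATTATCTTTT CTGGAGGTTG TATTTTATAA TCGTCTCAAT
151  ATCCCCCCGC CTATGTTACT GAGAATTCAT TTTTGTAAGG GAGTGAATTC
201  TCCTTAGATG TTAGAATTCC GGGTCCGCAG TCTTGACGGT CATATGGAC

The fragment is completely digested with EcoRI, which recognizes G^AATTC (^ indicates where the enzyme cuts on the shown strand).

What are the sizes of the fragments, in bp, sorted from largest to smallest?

90, 83, 35, 22, 19 bp

EcoRI sites (GAATTC) start at positions 90, 173, 195, 214.
EcoRI cuts after the first base of each site, so after positions 90, 173, 195, 214.
Linear molecule, 4 cuts → 5 fragments:
  1–90 → 90 bp
  91–173 → 83 bp
  174–195 → 22 bp
  196–214 → 19 bp
  215–249 → 35 bp
Sorted largest to smallest: 90, 83, 35, 22, 19 bp.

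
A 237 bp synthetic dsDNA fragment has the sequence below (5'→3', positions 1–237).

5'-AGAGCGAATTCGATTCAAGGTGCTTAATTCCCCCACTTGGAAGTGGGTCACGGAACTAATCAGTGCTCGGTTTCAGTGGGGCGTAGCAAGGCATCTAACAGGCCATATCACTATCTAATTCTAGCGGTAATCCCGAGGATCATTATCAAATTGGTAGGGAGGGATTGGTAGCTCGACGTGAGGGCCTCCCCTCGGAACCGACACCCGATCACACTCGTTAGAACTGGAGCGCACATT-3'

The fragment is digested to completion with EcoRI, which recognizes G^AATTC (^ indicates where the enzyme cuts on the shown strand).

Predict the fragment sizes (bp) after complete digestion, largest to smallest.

The EcoRI site (GAATTC) starts at position 6.
EcoRI cuts after the first base of each site, so after position 6.
Linear molecule, 1 cut → 2 fragments:
  1–6 → 6 bp
  7–237 → 231 bp
Sorted largest to smallest: 231, 6 bp.

231, 6 bp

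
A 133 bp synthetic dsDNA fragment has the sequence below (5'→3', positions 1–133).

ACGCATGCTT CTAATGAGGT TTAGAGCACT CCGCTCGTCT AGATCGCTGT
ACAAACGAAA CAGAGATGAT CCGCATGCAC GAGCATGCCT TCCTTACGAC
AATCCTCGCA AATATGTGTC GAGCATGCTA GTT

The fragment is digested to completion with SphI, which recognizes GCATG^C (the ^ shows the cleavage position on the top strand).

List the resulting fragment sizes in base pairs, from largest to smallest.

70, 40, 10, 7, 6 bp

SphI sites (GCATGC) start at positions 3, 73, 83, 123.
SphI cuts after base 5 of each site (before the last base), so after positions 7, 77, 87, 127.
Linear molecule, 4 cuts → 5 fragments:
  1–7 → 7 bp
  8–77 → 70 bp
  78–87 → 10 bp
  88–127 → 40 bp
  128–133 → 6 bp
Sorted largest to smallest: 70, 40, 10, 7, 6 bp.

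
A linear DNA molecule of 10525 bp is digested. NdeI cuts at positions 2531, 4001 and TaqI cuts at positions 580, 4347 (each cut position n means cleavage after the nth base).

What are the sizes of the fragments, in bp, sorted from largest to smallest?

Combined cut positions (sorted): 580, 2531, 4001, 4347.
Linear molecule, 4 cuts → 5 fragments:
  580 − 0 = 580 bp
  2531 − 580 = 1951 bp
  4001 − 2531 = 1470 bp
  4347 − 4001 = 346 bp
  10525 − 4347 = 6178 bp
Sorted largest to smallest: 6178, 1951, 1470, 580, 346 bp.

6178, 1951, 1470, 580, 346 bp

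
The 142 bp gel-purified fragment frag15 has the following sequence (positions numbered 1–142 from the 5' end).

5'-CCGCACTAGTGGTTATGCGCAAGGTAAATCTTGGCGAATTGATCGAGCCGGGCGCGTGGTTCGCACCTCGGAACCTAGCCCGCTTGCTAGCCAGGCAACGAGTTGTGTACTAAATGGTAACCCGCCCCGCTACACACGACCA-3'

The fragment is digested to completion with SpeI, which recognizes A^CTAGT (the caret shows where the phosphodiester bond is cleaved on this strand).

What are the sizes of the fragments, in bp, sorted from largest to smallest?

The SpeI site (ACTAGT) starts at position 5.
SpeI cuts after the first base of each site, so after position 5.
Linear molecule, 1 cut → 2 fragments:
  1–5 → 5 bp
  6–142 → 137 bp
Sorted largest to smallest: 137, 5 bp.

137, 5 bp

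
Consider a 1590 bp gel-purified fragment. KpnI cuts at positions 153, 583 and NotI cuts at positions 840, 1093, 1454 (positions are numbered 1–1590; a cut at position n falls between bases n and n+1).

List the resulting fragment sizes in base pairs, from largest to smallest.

Combined cut positions (sorted): 153, 583, 840, 1093, 1454.
Linear molecule, 5 cuts → 6 fragments:
  153 − 0 = 153 bp
  583 − 153 = 430 bp
  840 − 583 = 257 bp
  1093 − 840 = 253 bp
  1454 − 1093 = 361 bp
  1590 − 1454 = 136 bp
Sorted largest to smallest: 430, 361, 257, 253, 153, 136 bp.

430, 361, 257, 253, 153, 136 bp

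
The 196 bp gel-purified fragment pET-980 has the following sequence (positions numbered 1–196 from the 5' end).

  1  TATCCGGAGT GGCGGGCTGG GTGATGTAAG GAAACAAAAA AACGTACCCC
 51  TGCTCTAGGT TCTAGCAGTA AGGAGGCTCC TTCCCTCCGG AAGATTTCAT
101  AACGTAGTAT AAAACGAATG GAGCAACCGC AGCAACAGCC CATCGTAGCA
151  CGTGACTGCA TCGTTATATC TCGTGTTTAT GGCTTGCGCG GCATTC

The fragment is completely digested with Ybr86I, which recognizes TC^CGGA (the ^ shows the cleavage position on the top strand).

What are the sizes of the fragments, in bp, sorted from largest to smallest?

109, 83, 4 bp

Ybr86I sites (TCCGGA) start at positions 3, 86.
Ybr86I cuts after base 2 of each site, so after positions 4, 87.
Linear molecule, 2 cuts → 3 fragments:
  1–4 → 4 bp
  5–87 → 83 bp
  88–196 → 109 bp
Sorted largest to smallest: 109, 83, 4 bp.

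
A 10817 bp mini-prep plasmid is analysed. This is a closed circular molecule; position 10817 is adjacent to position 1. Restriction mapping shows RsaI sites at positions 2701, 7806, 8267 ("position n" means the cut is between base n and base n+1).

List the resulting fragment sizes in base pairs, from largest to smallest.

5251, 5105, 461 bp

Circular molecule, 3 cuts → 3 fragments:
  7806 − 2701 = 5105 bp
  8267 − 7806 = 461 bp
  wrap: 10817 − 8267 + 2701 = 5251 bp
Sorted largest to smallest: 5251, 5105, 461 bp.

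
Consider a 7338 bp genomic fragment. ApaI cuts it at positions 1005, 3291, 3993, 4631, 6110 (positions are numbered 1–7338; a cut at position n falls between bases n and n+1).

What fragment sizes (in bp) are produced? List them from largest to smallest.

Linear molecule, 5 cuts → 6 fragments:
  1005 − 0 = 1005 bp
  3291 − 1005 = 2286 bp
  3993 − 3291 = 702 bp
  4631 − 3993 = 638 bp
  6110 − 4631 = 1479 bp
  7338 − 6110 = 1228 bp
Sorted largest to smallest: 2286, 1479, 1228, 1005, 702, 638 bp.

2286, 1479, 1228, 1005, 702, 638 bp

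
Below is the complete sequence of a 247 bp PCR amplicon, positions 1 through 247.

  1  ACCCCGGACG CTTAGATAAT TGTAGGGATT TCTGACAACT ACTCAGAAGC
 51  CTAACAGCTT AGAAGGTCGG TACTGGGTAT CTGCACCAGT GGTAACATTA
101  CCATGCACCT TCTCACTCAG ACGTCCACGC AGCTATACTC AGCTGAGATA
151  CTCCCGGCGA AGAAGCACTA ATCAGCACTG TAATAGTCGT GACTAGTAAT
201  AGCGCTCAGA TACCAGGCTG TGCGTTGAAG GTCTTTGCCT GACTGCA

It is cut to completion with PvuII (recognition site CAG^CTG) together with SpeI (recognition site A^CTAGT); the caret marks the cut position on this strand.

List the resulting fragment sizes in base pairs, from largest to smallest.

The PvuII site (CAGCTG) starts at position 140.
PvuII cuts after base 3 of each site, so after position 142.
The SpeI site (ACTAGT) starts at position 192.
SpeI cuts after the first base of each site, so after position 192.
Combined cut positions: 142, 192.
Linear molecule, 2 cuts → 3 fragments:
  1–142 → 142 bp
  143–192 → 50 bp
  193–247 → 55 bp
Sorted largest to smallest: 142, 55, 50 bp.

142, 55, 50 bp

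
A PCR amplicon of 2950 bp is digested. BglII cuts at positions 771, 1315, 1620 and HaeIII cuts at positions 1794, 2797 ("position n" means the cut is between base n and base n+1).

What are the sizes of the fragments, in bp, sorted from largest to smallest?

1003, 771, 544, 305, 174, 153 bp

Combined cut positions (sorted): 771, 1315, 1620, 1794, 2797.
Linear molecule, 5 cuts → 6 fragments:
  771 − 0 = 771 bp
  1315 − 771 = 544 bp
  1620 − 1315 = 305 bp
  1794 − 1620 = 174 bp
  2797 − 1794 = 1003 bp
  2950 − 2797 = 153 bp
Sorted largest to smallest: 1003, 771, 544, 305, 174, 153 bp.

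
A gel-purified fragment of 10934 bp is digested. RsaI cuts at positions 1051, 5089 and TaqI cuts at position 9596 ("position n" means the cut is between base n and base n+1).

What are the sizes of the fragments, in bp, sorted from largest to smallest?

Combined cut positions (sorted): 1051, 5089, 9596.
Linear molecule, 3 cuts → 4 fragments:
  1051 − 0 = 1051 bp
  5089 − 1051 = 4038 bp
  9596 − 5089 = 4507 bp
  10934 − 9596 = 1338 bp
Sorted largest to smallest: 4507, 4038, 1338, 1051 bp.

4507, 4038, 1338, 1051 bp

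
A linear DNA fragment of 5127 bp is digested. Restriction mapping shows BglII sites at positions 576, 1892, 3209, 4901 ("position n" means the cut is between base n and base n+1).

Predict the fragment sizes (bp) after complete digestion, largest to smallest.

Linear molecule, 4 cuts → 5 fragments:
  576 − 0 = 576 bp
  1892 − 576 = 1316 bp
  3209 − 1892 = 1317 bp
  4901 − 3209 = 1692 bp
  5127 − 4901 = 226 bp
Sorted largest to smallest: 1692, 1317, 1316, 576, 226 bp.

1692, 1317, 1316, 576, 226 bp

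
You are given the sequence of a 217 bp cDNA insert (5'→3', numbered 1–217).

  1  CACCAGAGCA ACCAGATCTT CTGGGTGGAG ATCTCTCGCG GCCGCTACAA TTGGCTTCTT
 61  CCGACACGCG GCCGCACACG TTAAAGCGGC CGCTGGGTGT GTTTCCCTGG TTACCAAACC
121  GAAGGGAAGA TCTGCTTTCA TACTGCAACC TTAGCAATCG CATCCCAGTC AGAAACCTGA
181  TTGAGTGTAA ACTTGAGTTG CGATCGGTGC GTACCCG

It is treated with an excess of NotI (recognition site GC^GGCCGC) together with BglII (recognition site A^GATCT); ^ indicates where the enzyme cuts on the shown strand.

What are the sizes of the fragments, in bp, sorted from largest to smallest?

NotI sites (GCGGCCGC) start at positions 38, 68, 86.
NotI cuts after base 2 of each site, so after positions 39, 69, 87.
BglII sites (AGATCT) start at positions 14, 29, 128.
BglII cuts after the first base of each site, so after positions 14, 29, 128.
Combined cut positions: 14, 29, 39, 69, 87, 128.
Linear molecule, 6 cuts → 7 fragments:
  1–14 → 14 bp
  15–29 → 15 bp
  30–39 → 10 bp
  40–69 → 30 bp
  70–87 → 18 bp
  88–128 → 41 bp
  129–217 → 89 bp
Sorted largest to smallest: 89, 41, 30, 18, 15, 14, 10 bp.

89, 41, 30, 18, 15, 14, 10 bp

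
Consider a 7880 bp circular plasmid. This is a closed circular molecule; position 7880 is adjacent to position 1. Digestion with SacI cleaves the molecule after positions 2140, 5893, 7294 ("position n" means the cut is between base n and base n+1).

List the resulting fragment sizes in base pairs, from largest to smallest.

Circular molecule, 3 cuts → 3 fragments:
  5893 − 2140 = 3753 bp
  7294 − 5893 = 1401 bp
  wrap: 7880 − 7294 + 2140 = 2726 bp
Sorted largest to smallest: 3753, 2726, 1401 bp.

3753, 2726, 1401 bp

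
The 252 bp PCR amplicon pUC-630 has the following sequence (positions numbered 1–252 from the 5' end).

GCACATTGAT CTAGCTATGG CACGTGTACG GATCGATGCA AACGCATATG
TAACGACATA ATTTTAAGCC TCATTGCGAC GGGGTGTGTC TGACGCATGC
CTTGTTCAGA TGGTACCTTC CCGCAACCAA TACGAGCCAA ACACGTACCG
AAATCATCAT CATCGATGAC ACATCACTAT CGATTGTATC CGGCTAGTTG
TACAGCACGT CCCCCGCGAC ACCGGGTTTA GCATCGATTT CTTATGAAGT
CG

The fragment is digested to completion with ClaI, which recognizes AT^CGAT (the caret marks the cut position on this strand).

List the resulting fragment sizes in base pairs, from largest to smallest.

ClaI sites (ATCGAT) start at positions 32, 162, 179, 233.
ClaI cuts after base 2 of each site, so after positions 33, 163, 180, 234.
Linear molecule, 4 cuts → 5 fragments:
  1–33 → 33 bp
  34–163 → 130 bp
  164–180 → 17 bp
  181–234 → 54 bp
  235–252 → 18 bp
Sorted largest to smallest: 130, 54, 33, 18, 17 bp.

130, 54, 33, 18, 17 bp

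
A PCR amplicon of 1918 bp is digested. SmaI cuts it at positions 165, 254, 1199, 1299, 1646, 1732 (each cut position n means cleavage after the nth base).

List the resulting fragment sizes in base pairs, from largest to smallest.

Linear molecule, 6 cuts → 7 fragments:
  165 − 0 = 165 bp
  254 − 165 = 89 bp
  1199 − 254 = 945 bp
  1299 − 1199 = 100 bp
  1646 − 1299 = 347 bp
  1732 − 1646 = 86 bp
  1918 − 1732 = 186 bp
Sorted largest to smallest: 945, 347, 186, 165, 100, 89, 86 bp.

945, 347, 186, 165, 100, 89, 86 bp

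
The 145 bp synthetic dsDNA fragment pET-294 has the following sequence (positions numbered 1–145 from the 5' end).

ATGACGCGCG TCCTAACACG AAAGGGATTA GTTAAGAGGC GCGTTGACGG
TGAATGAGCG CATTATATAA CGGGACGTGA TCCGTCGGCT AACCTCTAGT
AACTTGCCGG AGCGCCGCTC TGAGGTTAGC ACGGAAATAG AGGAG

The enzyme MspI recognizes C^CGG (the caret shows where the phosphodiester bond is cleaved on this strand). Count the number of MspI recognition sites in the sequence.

CCGG occurs starting at position 107.
MspI cuts at 1 site.

1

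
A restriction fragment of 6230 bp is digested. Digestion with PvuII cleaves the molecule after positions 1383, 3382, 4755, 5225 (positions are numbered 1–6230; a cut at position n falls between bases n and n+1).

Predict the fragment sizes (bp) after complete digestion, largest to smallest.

1999, 1383, 1373, 1005, 470 bp

Linear molecule, 4 cuts → 5 fragments:
  1383 − 0 = 1383 bp
  3382 − 1383 = 1999 bp
  4755 − 3382 = 1373 bp
  5225 − 4755 = 470 bp
  6230 − 5225 = 1005 bp
Sorted largest to smallest: 1999, 1383, 1373, 1005, 470 bp.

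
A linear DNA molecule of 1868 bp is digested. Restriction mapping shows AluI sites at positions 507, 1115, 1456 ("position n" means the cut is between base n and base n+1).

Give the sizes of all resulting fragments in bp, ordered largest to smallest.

Linear molecule, 3 cuts → 4 fragments:
  507 − 0 = 507 bp
  1115 − 507 = 608 bp
  1456 − 1115 = 341 bp
  1868 − 1456 = 412 bp
Sorted largest to smallest: 608, 507, 412, 341 bp.

608, 507, 412, 341 bp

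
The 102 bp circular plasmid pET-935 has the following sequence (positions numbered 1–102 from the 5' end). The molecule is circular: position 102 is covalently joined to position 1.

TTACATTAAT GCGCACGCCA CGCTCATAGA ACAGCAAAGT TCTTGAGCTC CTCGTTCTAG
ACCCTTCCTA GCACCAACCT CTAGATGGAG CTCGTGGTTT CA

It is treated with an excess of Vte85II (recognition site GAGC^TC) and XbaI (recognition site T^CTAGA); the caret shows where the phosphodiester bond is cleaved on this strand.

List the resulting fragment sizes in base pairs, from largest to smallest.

59, 24, 11, 8 bp

Vte85II sites (GAGCTC) start at positions 45, 88.
Vte85II cuts after base 4 of each site, so after positions 48, 91.
XbaI sites (TCTAGA) start at positions 56, 80.
XbaI cuts after the first base of each site, so after positions 56, 80.
Combined cut positions: 48, 56, 80, 91.
Circular molecule, 4 cuts → 4 fragments:
  49–56 → 8 bp
  57–80 → 24 bp
  81–91 → 11 bp
  92–102 then 1–48 → 11 + 48 = 59 bp
Sorted largest to smallest: 59, 24, 11, 8 bp.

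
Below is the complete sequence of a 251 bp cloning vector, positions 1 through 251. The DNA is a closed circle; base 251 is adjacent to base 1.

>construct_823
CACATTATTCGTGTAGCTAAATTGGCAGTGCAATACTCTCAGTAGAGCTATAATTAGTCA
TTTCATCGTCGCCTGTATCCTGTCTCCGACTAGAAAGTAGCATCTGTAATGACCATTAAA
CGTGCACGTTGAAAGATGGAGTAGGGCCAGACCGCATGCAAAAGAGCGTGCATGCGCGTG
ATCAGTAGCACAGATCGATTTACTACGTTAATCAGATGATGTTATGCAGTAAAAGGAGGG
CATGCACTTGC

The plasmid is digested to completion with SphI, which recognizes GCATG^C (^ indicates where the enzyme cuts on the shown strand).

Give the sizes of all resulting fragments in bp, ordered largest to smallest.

SphI sites (GCATGC) start at positions 154, 170, 240.
SphI cuts after base 5 of each site (before the last base), so after positions 158, 174, 244.
Circular molecule, 3 cuts → 3 fragments:
  159–174 → 16 bp
  175–244 → 70 bp
  245–251 then 1–158 → 7 + 158 = 165 bp
Sorted largest to smallest: 165, 70, 16 bp.

165, 70, 16 bp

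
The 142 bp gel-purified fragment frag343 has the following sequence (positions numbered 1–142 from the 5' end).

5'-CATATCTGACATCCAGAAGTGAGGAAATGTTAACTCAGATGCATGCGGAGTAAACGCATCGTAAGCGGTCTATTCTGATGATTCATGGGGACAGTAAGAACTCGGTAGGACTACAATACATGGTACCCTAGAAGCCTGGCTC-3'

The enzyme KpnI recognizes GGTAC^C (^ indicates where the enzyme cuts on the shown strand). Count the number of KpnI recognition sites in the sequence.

GGTACC occurs starting at position 122.
KpnI cuts at 1 site.

1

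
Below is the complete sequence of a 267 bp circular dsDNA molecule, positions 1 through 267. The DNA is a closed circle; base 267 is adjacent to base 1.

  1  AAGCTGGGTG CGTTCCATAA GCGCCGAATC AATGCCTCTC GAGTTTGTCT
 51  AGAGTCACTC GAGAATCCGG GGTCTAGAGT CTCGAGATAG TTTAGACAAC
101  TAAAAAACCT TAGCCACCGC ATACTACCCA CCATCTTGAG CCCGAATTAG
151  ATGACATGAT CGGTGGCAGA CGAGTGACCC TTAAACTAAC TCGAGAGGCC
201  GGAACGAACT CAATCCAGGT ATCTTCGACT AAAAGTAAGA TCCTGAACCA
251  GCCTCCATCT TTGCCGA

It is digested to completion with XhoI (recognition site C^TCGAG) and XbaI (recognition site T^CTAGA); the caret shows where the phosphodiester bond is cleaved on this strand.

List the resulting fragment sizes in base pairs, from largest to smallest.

XhoI sites (CTCGAG) start at positions 38, 58, 81, 190.
XhoI cuts after the first base of each site, so after positions 38, 58, 81, 190.
XbaI sites (TCTAGA) start at positions 48, 73.
XbaI cuts after the first base of each site, so after positions 48, 73.
Combined cut positions: 38, 48, 58, 73, 81, 190.
Circular molecule, 6 cuts → 6 fragments:
  39–48 → 10 bp
  49–58 → 10 bp
  59–73 → 15 bp
  74–81 → 8 bp
  82–190 → 109 bp
  191–267 then 1–38 → 77 + 38 = 115 bp
Sorted largest to smallest: 115, 109, 15, 10, 10, 8 bp.

115, 109, 15, 10, 10, 8 bp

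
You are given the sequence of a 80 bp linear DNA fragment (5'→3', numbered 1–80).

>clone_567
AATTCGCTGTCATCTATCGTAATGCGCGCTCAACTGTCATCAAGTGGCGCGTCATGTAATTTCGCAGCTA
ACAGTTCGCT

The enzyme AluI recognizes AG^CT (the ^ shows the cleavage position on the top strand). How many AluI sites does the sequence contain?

AGCT occurs starting at position 66.
AluI cuts at 1 site.

1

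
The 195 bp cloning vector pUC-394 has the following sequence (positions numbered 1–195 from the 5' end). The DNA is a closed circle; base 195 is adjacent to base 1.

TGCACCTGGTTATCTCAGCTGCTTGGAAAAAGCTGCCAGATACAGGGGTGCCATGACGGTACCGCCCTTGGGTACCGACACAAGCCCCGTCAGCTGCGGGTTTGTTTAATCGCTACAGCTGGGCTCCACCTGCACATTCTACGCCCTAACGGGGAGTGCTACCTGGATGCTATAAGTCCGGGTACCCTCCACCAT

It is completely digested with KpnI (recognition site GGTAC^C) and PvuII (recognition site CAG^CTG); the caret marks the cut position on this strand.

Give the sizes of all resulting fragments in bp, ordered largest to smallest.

67, 44, 28, 25, 18, 13 bp

KpnI sites (GGTACC) start at positions 58, 71, 181.
KpnI cuts after base 5 of each site (before the last base), so after positions 62, 75, 185.
PvuII sites (CAGCTG) start at positions 16, 91, 116.
PvuII cuts after base 3 of each site, so after positions 18, 93, 118.
Combined cut positions: 18, 62, 75, 93, 118, 185.
Circular molecule, 6 cuts → 6 fragments:
  19–62 → 44 bp
  63–75 → 13 bp
  76–93 → 18 bp
  94–118 → 25 bp
  119–185 → 67 bp
  186–195 then 1–18 → 10 + 18 = 28 bp
Sorted largest to smallest: 67, 44, 28, 25, 18, 13 bp.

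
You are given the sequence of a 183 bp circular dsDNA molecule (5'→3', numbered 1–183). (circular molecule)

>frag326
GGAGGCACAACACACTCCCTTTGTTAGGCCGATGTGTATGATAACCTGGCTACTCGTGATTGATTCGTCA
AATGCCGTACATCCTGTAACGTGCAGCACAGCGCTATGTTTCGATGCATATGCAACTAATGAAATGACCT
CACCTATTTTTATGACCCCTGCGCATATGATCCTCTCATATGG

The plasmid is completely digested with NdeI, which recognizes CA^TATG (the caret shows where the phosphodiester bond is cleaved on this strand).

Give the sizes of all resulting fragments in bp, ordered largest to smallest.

123, 47, 13 bp

NdeI sites (CATATG) start at positions 117, 164, 177.
NdeI cuts after base 2 of each site, so after positions 118, 165, 178.
Circular molecule, 3 cuts → 3 fragments:
  119–165 → 47 bp
  166–178 → 13 bp
  179–183 then 1–118 → 5 + 118 = 123 bp
Sorted largest to smallest: 123, 47, 13 bp.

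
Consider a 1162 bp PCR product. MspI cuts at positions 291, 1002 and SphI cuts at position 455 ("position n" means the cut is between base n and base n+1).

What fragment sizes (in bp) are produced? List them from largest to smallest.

Combined cut positions (sorted): 291, 455, 1002.
Linear molecule, 3 cuts → 4 fragments:
  291 − 0 = 291 bp
  455 − 291 = 164 bp
  1002 − 455 = 547 bp
  1162 − 1002 = 160 bp
Sorted largest to smallest: 547, 291, 164, 160 bp.

547, 291, 164, 160 bp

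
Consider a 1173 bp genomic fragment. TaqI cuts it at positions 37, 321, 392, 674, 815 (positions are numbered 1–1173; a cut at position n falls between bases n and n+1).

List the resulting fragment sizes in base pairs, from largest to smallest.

Linear molecule, 5 cuts → 6 fragments:
  37 − 0 = 37 bp
  321 − 37 = 284 bp
  392 − 321 = 71 bp
  674 − 392 = 282 bp
  815 − 674 = 141 bp
  1173 − 815 = 358 bp
Sorted largest to smallest: 358, 284, 282, 141, 71, 37 bp.

358, 284, 282, 141, 71, 37 bp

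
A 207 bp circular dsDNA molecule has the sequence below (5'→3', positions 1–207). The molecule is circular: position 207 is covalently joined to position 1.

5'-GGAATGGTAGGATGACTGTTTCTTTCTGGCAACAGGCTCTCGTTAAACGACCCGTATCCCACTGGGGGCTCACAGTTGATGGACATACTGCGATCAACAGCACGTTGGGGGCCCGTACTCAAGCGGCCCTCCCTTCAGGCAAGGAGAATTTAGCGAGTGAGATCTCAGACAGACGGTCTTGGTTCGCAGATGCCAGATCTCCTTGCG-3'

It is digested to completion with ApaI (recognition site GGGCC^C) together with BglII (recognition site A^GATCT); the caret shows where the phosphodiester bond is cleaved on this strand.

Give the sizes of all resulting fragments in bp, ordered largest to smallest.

125, 47, 35 bp

The ApaI site (GGGCCC) starts at position 109.
ApaI cuts after base 5 of each site (before the last base), so after position 113.
BglII sites (AGATCT) start at positions 160, 195.
BglII cuts after the first base of each site, so after positions 160, 195.
Combined cut positions: 113, 160, 195.
Circular molecule, 3 cuts → 3 fragments:
  114–160 → 47 bp
  161–195 → 35 bp
  196–207 then 1–113 → 12 + 113 = 125 bp
Sorted largest to smallest: 125, 47, 35 bp.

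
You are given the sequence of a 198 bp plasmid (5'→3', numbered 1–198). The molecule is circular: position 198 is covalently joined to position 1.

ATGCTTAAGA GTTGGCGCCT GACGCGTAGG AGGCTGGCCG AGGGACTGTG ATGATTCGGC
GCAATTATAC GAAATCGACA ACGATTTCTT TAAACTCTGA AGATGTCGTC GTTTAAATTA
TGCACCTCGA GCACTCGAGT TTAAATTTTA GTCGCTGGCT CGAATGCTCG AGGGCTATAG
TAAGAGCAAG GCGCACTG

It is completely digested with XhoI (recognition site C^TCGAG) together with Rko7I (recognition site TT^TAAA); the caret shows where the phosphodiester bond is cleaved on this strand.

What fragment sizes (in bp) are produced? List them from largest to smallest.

XhoI sites (CTCGAG) start at positions 126, 134, 167.
XhoI cuts after the first base of each site, so after positions 126, 134, 167.
Rko7I sites (TTTAAA) start at positions 89, 112, 140.
Rko7I cuts after base 2 of each site, so after positions 90, 113, 141.
Combined cut positions: 90, 113, 126, 134, 141, 167.
Circular molecule, 6 cuts → 6 fragments:
  91–113 → 23 bp
  114–126 → 13 bp
  127–134 → 8 bp
  135–141 → 7 bp
  142–167 → 26 bp
  168–198 then 1–90 → 31 + 90 = 121 bp
Sorted largest to smallest: 121, 26, 23, 13, 8, 7 bp.

121, 26, 23, 13, 8, 7 bp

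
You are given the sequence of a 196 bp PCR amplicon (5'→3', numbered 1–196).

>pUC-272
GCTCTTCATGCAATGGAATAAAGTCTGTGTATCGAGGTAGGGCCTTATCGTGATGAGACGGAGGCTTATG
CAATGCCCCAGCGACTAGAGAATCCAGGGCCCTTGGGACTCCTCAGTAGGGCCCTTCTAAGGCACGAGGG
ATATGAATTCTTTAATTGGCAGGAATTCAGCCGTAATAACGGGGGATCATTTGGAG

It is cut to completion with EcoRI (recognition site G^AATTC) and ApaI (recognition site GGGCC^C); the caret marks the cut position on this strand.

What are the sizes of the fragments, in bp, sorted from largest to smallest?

EcoRI sites (GAATTC) start at positions 145, 163.
EcoRI cuts after the first base of each site, so after positions 145, 163.
ApaI sites (GGGCCC) start at positions 97, 119.
ApaI cuts after base 5 of each site (before the last base), so after positions 101, 123.
Combined cut positions: 101, 123, 145, 163.
Linear molecule, 4 cuts → 5 fragments:
  1–101 → 101 bp
  102–123 → 22 bp
  124–145 → 22 bp
  146–163 → 18 bp
  164–196 → 33 bp
Sorted largest to smallest: 101, 33, 22, 22, 18 bp.

101, 33, 22, 22, 18 bp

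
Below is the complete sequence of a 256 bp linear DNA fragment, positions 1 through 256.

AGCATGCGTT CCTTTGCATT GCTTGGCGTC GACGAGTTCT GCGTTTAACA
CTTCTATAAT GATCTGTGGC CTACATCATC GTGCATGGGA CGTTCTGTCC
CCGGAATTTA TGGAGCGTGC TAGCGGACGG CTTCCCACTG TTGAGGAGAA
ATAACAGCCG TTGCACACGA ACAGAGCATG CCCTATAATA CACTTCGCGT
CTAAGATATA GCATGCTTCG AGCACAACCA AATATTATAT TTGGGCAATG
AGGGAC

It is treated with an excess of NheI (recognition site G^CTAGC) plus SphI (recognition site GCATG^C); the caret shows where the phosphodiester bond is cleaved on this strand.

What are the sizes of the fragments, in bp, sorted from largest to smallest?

113, 61, 41, 35, 6 bp

The NheI site (GCTAGC) starts at position 119.
NheI cuts after the first base of each site, so after position 119.
SphI sites (GCATGC) start at positions 2, 176, 211.
SphI cuts after base 5 of each site (before the last base), so after positions 6, 180, 215.
Combined cut positions: 6, 119, 180, 215.
Linear molecule, 4 cuts → 5 fragments:
  1–6 → 6 bp
  7–119 → 113 bp
  120–180 → 61 bp
  181–215 → 35 bp
  216–256 → 41 bp
Sorted largest to smallest: 113, 61, 41, 35, 6 bp.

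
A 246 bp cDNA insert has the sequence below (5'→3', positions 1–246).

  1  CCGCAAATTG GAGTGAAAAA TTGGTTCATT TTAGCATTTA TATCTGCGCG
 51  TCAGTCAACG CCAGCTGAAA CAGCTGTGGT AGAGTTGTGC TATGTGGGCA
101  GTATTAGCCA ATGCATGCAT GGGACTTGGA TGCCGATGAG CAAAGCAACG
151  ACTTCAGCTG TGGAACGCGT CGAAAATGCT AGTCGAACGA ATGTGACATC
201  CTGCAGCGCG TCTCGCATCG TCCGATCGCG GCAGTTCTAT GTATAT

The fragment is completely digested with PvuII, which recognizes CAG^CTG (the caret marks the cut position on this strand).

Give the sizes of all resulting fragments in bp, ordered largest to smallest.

89, 84, 64, 9 bp

PvuII sites (CAGCTG) start at positions 62, 71, 155.
PvuII cuts after base 3 of each site, so after positions 64, 73, 157.
Linear molecule, 3 cuts → 4 fragments:
  1–64 → 64 bp
  65–73 → 9 bp
  74–157 → 84 bp
  158–246 → 89 bp
Sorted largest to smallest: 89, 84, 64, 9 bp.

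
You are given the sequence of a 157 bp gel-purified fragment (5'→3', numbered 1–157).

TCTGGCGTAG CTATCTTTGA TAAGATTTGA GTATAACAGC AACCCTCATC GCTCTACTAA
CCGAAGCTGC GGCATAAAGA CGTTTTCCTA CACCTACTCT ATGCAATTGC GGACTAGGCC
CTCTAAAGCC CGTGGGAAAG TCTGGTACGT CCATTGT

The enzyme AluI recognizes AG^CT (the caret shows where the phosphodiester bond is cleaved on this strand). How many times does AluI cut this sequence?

2

AGCT occurs starting at positions 9, 65.
AluI cuts at 2 sites.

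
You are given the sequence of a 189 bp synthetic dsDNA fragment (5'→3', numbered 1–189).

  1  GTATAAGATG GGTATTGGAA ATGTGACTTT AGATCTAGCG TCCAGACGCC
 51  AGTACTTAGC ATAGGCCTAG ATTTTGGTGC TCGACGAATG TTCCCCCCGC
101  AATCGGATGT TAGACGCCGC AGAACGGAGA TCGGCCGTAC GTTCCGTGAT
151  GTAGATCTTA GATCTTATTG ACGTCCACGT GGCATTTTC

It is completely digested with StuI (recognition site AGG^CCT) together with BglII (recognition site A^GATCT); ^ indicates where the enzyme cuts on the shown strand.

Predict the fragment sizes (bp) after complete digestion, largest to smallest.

The StuI site (AGGCCT) starts at position 63.
StuI cuts after base 3 of each site, so after position 65.
BglII sites (AGATCT) start at positions 31, 153, 160.
BglII cuts after the first base of each site, so after positions 31, 153, 160.
Combined cut positions: 31, 65, 153, 160.
Linear molecule, 4 cuts → 5 fragments:
  1–31 → 31 bp
  32–65 → 34 bp
  66–153 → 88 bp
  154–160 → 7 bp
  161–189 → 29 bp
Sorted largest to smallest: 88, 34, 31, 29, 7 bp.

88, 34, 31, 29, 7 bp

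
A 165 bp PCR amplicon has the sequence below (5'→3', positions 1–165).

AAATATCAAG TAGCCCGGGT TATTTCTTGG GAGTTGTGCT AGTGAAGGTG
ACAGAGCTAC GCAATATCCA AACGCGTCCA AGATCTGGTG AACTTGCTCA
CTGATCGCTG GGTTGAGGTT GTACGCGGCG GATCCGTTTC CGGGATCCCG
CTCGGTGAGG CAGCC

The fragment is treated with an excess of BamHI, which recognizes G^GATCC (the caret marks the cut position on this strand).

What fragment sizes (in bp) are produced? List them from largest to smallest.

BamHI sites (GGATCC) start at positions 130, 143.
BamHI cuts after the first base of each site, so after positions 130, 143.
Linear molecule, 2 cuts → 3 fragments:
  1–130 → 130 bp
  131–143 → 13 bp
  144–165 → 22 bp
Sorted largest to smallest: 130, 22, 13 bp.

130, 22, 13 bp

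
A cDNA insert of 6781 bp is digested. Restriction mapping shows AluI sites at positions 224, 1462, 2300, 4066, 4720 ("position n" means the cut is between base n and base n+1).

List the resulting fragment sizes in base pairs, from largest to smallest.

2061, 1766, 1238, 838, 654, 224 bp

Linear molecule, 5 cuts → 6 fragments:
  224 − 0 = 224 bp
  1462 − 224 = 1238 bp
  2300 − 1462 = 838 bp
  4066 − 2300 = 1766 bp
  4720 − 4066 = 654 bp
  6781 − 4720 = 2061 bp
Sorted largest to smallest: 2061, 1766, 1238, 838, 654, 224 bp.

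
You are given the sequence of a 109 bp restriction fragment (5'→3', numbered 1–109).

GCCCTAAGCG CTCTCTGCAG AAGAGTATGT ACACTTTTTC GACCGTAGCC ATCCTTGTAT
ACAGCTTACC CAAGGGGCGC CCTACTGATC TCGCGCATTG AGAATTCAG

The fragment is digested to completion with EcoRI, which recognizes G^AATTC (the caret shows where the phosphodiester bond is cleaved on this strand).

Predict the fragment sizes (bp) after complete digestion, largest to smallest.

102, 7 bp

The EcoRI site (GAATTC) starts at position 102.
EcoRI cuts after the first base of each site, so after position 102.
Linear molecule, 1 cut → 2 fragments:
  1–102 → 102 bp
  103–109 → 7 bp
Sorted largest to smallest: 102, 7 bp.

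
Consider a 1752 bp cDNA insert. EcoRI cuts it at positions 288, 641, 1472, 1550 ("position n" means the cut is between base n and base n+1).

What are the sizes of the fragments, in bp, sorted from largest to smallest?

831, 353, 288, 202, 78 bp

Linear molecule, 4 cuts → 5 fragments:
  288 − 0 = 288 bp
  641 − 288 = 353 bp
  1472 − 641 = 831 bp
  1550 − 1472 = 78 bp
  1752 − 1550 = 202 bp
Sorted largest to smallest: 831, 353, 288, 202, 78 bp.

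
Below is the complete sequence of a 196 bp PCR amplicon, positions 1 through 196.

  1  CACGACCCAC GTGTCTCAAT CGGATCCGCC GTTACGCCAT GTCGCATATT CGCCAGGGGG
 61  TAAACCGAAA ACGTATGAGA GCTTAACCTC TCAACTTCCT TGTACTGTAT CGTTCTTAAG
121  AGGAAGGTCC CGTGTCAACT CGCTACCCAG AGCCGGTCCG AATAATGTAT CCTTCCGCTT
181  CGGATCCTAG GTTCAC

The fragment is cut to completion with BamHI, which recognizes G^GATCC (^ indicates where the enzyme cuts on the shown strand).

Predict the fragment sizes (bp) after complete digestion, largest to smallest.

BamHI sites (GGATCC) start at positions 22, 182.
BamHI cuts after the first base of each site, so after positions 22, 182.
Linear molecule, 2 cuts → 3 fragments:
  1–22 → 22 bp
  23–182 → 160 bp
  183–196 → 14 bp
Sorted largest to smallest: 160, 22, 14 bp.

160, 22, 14 bp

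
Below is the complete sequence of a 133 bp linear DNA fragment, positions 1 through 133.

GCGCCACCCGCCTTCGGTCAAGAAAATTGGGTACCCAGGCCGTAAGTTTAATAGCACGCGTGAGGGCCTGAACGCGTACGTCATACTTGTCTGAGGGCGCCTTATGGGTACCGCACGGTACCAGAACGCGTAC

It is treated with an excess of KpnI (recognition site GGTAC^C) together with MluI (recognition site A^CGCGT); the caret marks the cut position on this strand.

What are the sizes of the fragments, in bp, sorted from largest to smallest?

39, 34, 22, 16, 10, 7, 5 bp

KpnI sites (GGTACC) start at positions 30, 107, 117.
KpnI cuts after base 5 of each site (before the last base), so after positions 34, 111, 121.
MluI sites (ACGCGT) start at positions 56, 72, 126.
MluI cuts after the first base of each site, so after positions 56, 72, 126.
Combined cut positions: 34, 56, 72, 111, 121, 126.
Linear molecule, 6 cuts → 7 fragments:
  1–34 → 34 bp
  35–56 → 22 bp
  57–72 → 16 bp
  73–111 → 39 bp
  112–121 → 10 bp
  122–126 → 5 bp
  127–133 → 7 bp
Sorted largest to smallest: 39, 34, 22, 16, 10, 7, 5 bp.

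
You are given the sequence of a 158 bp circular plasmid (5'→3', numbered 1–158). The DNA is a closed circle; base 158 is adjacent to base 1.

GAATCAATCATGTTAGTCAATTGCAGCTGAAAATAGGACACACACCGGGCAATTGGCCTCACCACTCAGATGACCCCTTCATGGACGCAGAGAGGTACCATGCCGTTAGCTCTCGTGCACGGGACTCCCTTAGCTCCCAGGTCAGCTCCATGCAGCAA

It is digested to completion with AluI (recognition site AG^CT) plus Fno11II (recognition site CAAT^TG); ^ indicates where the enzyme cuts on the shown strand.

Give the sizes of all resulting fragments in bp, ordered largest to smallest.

56, 34, 27, 24, 12, 5 bp

AluI sites (AGCT) start at positions 25, 108, 132, 144.
AluI cuts after base 2 of each site, so after positions 26, 109, 133, 145.
Fno11II sites (CAATTG) start at positions 18, 50.
Fno11II cuts after base 4 of each site, so after positions 21, 53.
Combined cut positions: 21, 26, 53, 109, 133, 145.
Circular molecule, 6 cuts → 6 fragments:
  22–26 → 5 bp
  27–53 → 27 bp
  54–109 → 56 bp
  110–133 → 24 bp
  134–145 → 12 bp
  146–158 then 1–21 → 13 + 21 = 34 bp
Sorted largest to smallest: 56, 34, 27, 24, 12, 5 bp.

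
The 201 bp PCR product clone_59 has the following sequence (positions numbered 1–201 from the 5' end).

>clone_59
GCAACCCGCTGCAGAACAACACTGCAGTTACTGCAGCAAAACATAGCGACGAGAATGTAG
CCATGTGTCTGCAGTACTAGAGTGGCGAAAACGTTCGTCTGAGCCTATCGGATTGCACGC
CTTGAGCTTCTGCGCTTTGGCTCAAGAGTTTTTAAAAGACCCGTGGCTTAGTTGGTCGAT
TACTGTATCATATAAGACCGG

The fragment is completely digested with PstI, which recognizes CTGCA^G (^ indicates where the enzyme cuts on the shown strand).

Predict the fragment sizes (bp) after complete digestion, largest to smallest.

128, 38, 13, 13, 9 bp

PstI sites (CTGCAG) start at positions 9, 22, 31, 69.
PstI cuts after base 5 of each site (before the last base), so after positions 13, 26, 35, 73.
Linear molecule, 4 cuts → 5 fragments:
  1–13 → 13 bp
  14–26 → 13 bp
  27–35 → 9 bp
  36–73 → 38 bp
  74–201 → 128 bp
Sorted largest to smallest: 128, 38, 13, 13, 9 bp.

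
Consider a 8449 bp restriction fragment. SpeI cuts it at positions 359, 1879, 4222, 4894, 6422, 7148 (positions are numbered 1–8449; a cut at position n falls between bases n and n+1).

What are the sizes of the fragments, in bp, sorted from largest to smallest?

2343, 1528, 1520, 1301, 726, 672, 359 bp

Linear molecule, 6 cuts → 7 fragments:
  359 − 0 = 359 bp
  1879 − 359 = 1520 bp
  4222 − 1879 = 2343 bp
  4894 − 4222 = 672 bp
  6422 − 4894 = 1528 bp
  7148 − 6422 = 726 bp
  8449 − 7148 = 1301 bp
Sorted largest to smallest: 2343, 1528, 1520, 1301, 726, 672, 359 bp.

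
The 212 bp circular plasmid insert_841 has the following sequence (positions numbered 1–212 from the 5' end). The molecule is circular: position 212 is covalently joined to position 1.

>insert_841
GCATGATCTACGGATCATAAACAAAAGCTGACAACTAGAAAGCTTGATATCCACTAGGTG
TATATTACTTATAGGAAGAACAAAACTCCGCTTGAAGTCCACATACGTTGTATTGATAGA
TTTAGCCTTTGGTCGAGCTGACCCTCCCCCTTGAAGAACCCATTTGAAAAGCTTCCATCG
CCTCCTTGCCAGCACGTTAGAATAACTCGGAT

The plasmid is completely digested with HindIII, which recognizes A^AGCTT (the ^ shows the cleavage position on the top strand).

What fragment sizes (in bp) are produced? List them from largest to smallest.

HindIII sites (AAGCTT) start at positions 40, 169.
HindIII cuts after the first base of each site, so after positions 40, 169.
Circular molecule, 2 cuts → 2 fragments:
  41–169 → 129 bp
  170–212 then 1–40 → 43 + 40 = 83 bp
Sorted largest to smallest: 129, 83 bp.

129, 83 bp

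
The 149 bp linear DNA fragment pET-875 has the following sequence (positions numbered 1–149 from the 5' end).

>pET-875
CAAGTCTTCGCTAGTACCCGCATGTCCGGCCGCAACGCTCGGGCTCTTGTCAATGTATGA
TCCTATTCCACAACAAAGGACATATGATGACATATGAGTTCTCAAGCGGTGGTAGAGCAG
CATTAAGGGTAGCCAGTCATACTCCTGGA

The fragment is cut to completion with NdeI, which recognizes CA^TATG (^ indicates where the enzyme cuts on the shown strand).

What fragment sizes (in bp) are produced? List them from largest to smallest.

82, 57, 10 bp

NdeI sites (CATATG) start at positions 81, 91.
NdeI cuts after base 2 of each site, so after positions 82, 92.
Linear molecule, 2 cuts → 3 fragments:
  1–82 → 82 bp
  83–92 → 10 bp
  93–149 → 57 bp
Sorted largest to smallest: 82, 57, 10 bp.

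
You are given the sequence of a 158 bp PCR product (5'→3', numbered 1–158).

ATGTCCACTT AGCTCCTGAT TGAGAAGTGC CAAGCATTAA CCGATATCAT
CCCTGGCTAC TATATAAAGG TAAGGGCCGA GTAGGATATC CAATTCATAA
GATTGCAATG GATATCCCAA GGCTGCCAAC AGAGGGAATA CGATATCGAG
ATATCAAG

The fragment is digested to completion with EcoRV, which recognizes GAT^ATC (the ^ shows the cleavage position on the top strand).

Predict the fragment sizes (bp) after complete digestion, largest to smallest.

EcoRV sites (GATATC) start at positions 43, 85, 111, 142, 150.
EcoRV cuts after base 3 of each site, so after positions 45, 87, 113, 144, 152.
Linear molecule, 5 cuts → 6 fragments:
  1–45 → 45 bp
  46–87 → 42 bp
  88–113 → 26 bp
  114–144 → 31 bp
  145–152 → 8 bp
  153–158 → 6 bp
Sorted largest to smallest: 45, 42, 31, 26, 8, 6 bp.

45, 42, 31, 26, 8, 6 bp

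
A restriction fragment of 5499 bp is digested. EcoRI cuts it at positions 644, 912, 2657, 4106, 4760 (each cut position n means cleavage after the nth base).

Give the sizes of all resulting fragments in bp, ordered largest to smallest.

1745, 1449, 739, 654, 644, 268 bp

Linear molecule, 5 cuts → 6 fragments:
  644 − 0 = 644 bp
  912 − 644 = 268 bp
  2657 − 912 = 1745 bp
  4106 − 2657 = 1449 bp
  4760 − 4106 = 654 bp
  5499 − 4760 = 739 bp
Sorted largest to smallest: 1745, 1449, 739, 654, 644, 268 bp.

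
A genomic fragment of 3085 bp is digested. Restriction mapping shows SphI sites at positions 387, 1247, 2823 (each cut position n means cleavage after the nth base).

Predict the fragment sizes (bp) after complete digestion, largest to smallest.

Linear molecule, 3 cuts → 4 fragments:
  387 − 0 = 387 bp
  1247 − 387 = 860 bp
  2823 − 1247 = 1576 bp
  3085 − 2823 = 262 bp
Sorted largest to smallest: 1576, 860, 387, 262 bp.

1576, 860, 387, 262 bp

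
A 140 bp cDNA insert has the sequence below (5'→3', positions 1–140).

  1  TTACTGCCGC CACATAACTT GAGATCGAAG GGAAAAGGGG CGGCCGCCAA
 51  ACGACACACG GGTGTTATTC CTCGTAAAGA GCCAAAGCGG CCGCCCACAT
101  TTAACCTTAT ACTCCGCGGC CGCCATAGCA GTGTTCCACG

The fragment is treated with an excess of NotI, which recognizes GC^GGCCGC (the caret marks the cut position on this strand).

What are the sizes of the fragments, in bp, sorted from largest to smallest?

NotI sites (GCGGCCGC) start at positions 40, 87, 116.
NotI cuts after base 2 of each site, so after positions 41, 88, 117.
Linear molecule, 3 cuts → 4 fragments:
  1–41 → 41 bp
  42–88 → 47 bp
  89–117 → 29 bp
  118–140 → 23 bp
Sorted largest to smallest: 47, 41, 29, 23 bp.

47, 41, 29, 23 bp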